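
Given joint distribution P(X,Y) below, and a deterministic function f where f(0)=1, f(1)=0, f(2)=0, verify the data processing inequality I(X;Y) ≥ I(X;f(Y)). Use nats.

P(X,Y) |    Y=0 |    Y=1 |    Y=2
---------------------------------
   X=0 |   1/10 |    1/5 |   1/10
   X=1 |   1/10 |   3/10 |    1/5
I(X;Y) = 0.0069, I(X;f(Y)) = 0.0051, inequality holds: 0.0069 ≥ 0.0051

Data Processing Inequality: For any Markov chain X → Y → Z, we have I(X;Y) ≥ I(X;Z).

Here Z = f(Y) is a deterministic function of Y, forming X → Y → Z.

Original I(X;Y) = 0.0069 nats

After applying f:
P(X,Z) where Z=f(Y):
- P(X,Z=0) = P(X,Y=1) + P(X,Y=2)
- P(X,Z=1) = P(X,Y=0)

I(X;Z) = I(X;f(Y)) = 0.0051 nats

Verification: 0.0069 ≥ 0.0051 ✓

Information cannot be created by processing; the function f can only lose information about X.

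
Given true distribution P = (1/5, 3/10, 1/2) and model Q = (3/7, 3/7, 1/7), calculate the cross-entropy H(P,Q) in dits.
0.6065 dits

Cross-entropy: H(P,Q) = -Σ p(x) log q(x)

Alternatively: H(P,Q) = H(P) + D_KL(P||Q)
H(P) = 0.4472 dits
D_KL(P||Q) = 0.1594 dits

H(P,Q) = 0.4472 + 0.1594 = 0.6065 dits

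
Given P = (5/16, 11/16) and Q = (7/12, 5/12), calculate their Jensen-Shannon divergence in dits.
0.0163 dits

Jensen-Shannon divergence is:
JSD(P||Q) = 0.5 × D_KL(P||M) + 0.5 × D_KL(Q||M)
where M = 0.5 × (P + Q) is the mixture distribution.

M = 0.5 × (5/16, 11/16) + 0.5 × (7/12, 5/12) = (0.447917, 0.552083)

D_KL(P||M) = 0.0166 dits
D_KL(Q||M) = 0.0160 dits

JSD(P||Q) = 0.5 × 0.0166 + 0.5 × 0.0160 = 0.0163 dits

Unlike KL divergence, JSD is symmetric and bounded: 0 ≤ JSD ≤ log(2).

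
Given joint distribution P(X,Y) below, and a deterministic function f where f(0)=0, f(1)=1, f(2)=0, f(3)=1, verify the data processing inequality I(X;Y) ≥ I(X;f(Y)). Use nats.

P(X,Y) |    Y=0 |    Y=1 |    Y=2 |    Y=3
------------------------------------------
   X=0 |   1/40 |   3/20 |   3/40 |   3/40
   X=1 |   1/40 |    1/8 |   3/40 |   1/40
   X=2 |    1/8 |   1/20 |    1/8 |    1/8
I(X;Y) = 0.1029, I(X;f(Y)) = 0.0313, inequality holds: 0.1029 ≥ 0.0313

Data Processing Inequality: For any Markov chain X → Y → Z, we have I(X;Y) ≥ I(X;Z).

Here Z = f(Y) is a deterministic function of Y, forming X → Y → Z.

Original I(X;Y) = 0.1029 nats

After applying f:
P(X,Z) where Z=f(Y):
- P(X,Z=0) = P(X,Y=0) + P(X,Y=2)
- P(X,Z=1) = P(X,Y=1) + P(X,Y=3)

I(X;Z) = I(X;f(Y)) = 0.0313 nats

Verification: 0.1029 ≥ 0.0313 ✓

Information cannot be created by processing; the function f can only lose information about X.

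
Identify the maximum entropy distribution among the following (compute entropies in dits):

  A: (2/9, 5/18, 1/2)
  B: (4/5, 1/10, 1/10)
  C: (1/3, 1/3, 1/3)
C

For a discrete distribution over n outcomes, entropy is maximized by the uniform distribution.

Computing entropies:
H(A) = 0.4502 dits
H(B) = 0.2775 dits
H(C) = 0.4771 dits

The uniform distribution (where all probabilities equal 1/3) achieves the maximum entropy of log_10(3) = 0.4771 dits.

Distribution C has the highest entropy.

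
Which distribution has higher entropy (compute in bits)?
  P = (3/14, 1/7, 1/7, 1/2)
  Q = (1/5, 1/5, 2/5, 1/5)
Q

Computing entropies in bits:
H(P) = 1.7783
H(Q) = 1.9219

Distribution Q has higher entropy.

Intuition: The distribution closer to uniform (more spread out) has higher entropy.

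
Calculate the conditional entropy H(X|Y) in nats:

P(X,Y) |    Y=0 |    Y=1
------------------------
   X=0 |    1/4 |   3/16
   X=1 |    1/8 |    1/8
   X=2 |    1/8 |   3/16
1.0610 nats

Using the chain rule: H(X|Y) = H(X,Y) - H(Y)

First, compute H(X,Y) = 1.7541 nats

Marginal P(Y) = (1/2, 1/2)
H(Y) = 0.6931 nats

H(X|Y) = H(X,Y) - H(Y) = 1.7541 - 0.6931 = 1.0610 nats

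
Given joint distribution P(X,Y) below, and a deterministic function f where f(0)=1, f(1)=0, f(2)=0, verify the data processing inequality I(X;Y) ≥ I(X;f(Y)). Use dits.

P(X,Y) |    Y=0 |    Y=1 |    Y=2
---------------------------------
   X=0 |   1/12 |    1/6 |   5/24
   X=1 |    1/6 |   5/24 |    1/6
I(X;Y) = 0.0067, I(X;f(Y)) = 0.0046, inequality holds: 0.0067 ≥ 0.0046

Data Processing Inequality: For any Markov chain X → Y → Z, we have I(X;Y) ≥ I(X;Z).

Here Z = f(Y) is a deterministic function of Y, forming X → Y → Z.

Original I(X;Y) = 0.0067 dits

After applying f:
P(X,Z) where Z=f(Y):
- P(X,Z=0) = P(X,Y=1) + P(X,Y=2)
- P(X,Z=1) = P(X,Y=0)

I(X;Z) = I(X;f(Y)) = 0.0046 dits

Verification: 0.0067 ≥ 0.0046 ✓

Information cannot be created by processing; the function f can only lose information about X.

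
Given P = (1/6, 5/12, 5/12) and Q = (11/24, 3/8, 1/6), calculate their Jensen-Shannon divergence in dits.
0.0276 dits

Jensen-Shannon divergence is:
JSD(P||Q) = 0.5 × D_KL(P||M) + 0.5 × D_KL(Q||M)
where M = 0.5 × (P + Q) is the mixture distribution.

M = 0.5 × (1/6, 5/12, 5/12) + 0.5 × (11/24, 3/8, 1/6) = (5/16, 0.395833, 7/24)

D_KL(P||M) = 0.0283 dits
D_KL(Q||M) = 0.0269 dits

JSD(P||Q) = 0.5 × 0.0283 + 0.5 × 0.0269 = 0.0276 dits

Unlike KL divergence, JSD is symmetric and bounded: 0 ≤ JSD ≤ log(2).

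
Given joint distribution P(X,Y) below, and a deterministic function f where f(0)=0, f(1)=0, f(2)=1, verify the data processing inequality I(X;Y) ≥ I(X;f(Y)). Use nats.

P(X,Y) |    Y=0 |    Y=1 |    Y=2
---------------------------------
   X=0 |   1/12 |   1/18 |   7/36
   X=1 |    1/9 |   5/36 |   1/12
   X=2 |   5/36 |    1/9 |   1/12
I(X;Y) = 0.0581, I(X;f(Y)) = 0.0528, inequality holds: 0.0581 ≥ 0.0528

Data Processing Inequality: For any Markov chain X → Y → Z, we have I(X;Y) ≥ I(X;Z).

Here Z = f(Y) is a deterministic function of Y, forming X → Y → Z.

Original I(X;Y) = 0.0581 nats

After applying f:
P(X,Z) where Z=f(Y):
- P(X,Z=0) = P(X,Y=0) + P(X,Y=1)
- P(X,Z=1) = P(X,Y=2)

I(X;Z) = I(X;f(Y)) = 0.0528 nats

Verification: 0.0581 ≥ 0.0528 ✓

Information cannot be created by processing; the function f can only lose information about X.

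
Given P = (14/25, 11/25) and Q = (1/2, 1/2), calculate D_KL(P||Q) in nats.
0.0072 nats

KL divergence: D_KL(P||Q) = Σ p(x) log(p(x)/q(x))

Computing term by term:
  x=0: 14/25 × log_e[(14/25)/(1/2)] = 14/25 × 0.1133 = 0.0635
  x=1: 11/25 × log_e[(11/25)/(1/2)] = 11/25 × -0.1278 = -0.0562

D_KL(P||Q) = 0.0072 nats

Note: KL divergence is always non-negative and equals 0 iff P = Q.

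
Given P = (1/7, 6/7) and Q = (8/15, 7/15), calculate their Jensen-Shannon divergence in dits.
0.0388 dits

Jensen-Shannon divergence is:
JSD(P||Q) = 0.5 × D_KL(P||M) + 0.5 × D_KL(Q||M)
where M = 0.5 × (P + Q) is the mixture distribution.

M = 0.5 × (1/7, 6/7) + 0.5 × (8/15, 7/15) = (0.338095, 0.661905)

D_KL(P||M) = 0.0428 dits
D_KL(Q||M) = 0.0347 dits

JSD(P||Q) = 0.5 × 0.0428 + 0.5 × 0.0347 = 0.0388 dits

Unlike KL divergence, JSD is symmetric and bounded: 0 ≤ JSD ≤ log(2).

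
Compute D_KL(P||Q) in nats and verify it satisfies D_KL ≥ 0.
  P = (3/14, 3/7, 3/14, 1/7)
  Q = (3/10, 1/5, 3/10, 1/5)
0.1344 nats

KL divergence satisfies the Gibbs inequality: D_KL(P||Q) ≥ 0 for all distributions P, Q.

D_KL(P||Q) = Σ p(x) log(p(x)/q(x))
Term by term:
  x=0: 3/14 × log_e[(3/14)/(3/10)] = -0.0721
  x=1: 3/7 × log_e[(3/7)/(1/5)] = 0.3266
  x=2: 3/14 × log_e[(3/14)/(3/10)] = -0.0721
  x=3: 1/7 × log_e[(1/7)/(1/5)] = -0.0481
D_KL(P||Q) = 0.1344 nats

D_KL(P||Q) = 0.1344 ≥ 0 ✓

This non-negativity is a fundamental property: relative entropy cannot be negative because it measures how different Q is from P.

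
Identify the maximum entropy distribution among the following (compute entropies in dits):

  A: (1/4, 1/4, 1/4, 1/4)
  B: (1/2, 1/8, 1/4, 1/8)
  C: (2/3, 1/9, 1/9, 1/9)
A

For a discrete distribution over n outcomes, entropy is maximized by the uniform distribution.

Computing entropies:
H(A) = 0.6021 dits
H(B) = 0.5268 dits
H(C) = 0.4355 dits

The uniform distribution (where all probabilities equal 1/4) achieves the maximum entropy of log_10(4) = 0.6021 dits.

Distribution A has the highest entropy.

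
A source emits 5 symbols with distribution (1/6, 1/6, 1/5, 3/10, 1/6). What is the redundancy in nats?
0.0305 nats

Redundancy measures how far a source is from maximum entropy:
R = H_max - H(X)

Maximum entropy for 5 symbols: H_max = log_e(5) = 1.6094 nats
Actual entropy: H(X) = 1.5790 nats
Redundancy: R = 1.6094 - 1.5790 = 0.0305 nats

This redundancy represents potential for compression: the source could be compressed by 0.0305 nats per symbol.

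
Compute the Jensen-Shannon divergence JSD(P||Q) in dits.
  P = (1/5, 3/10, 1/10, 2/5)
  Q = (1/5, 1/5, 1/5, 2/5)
0.0059 dits

Jensen-Shannon divergence is:
JSD(P||Q) = 0.5 × D_KL(P||M) + 0.5 × D_KL(Q||M)
where M = 0.5 × (P + Q) is the mixture distribution.

M = 0.5 × (1/5, 3/10, 1/10, 2/5) + 0.5 × (1/5, 1/5, 1/5, 2/5) = (1/5, 1/4, 3/20, 2/5)

D_KL(P||M) = 0.0061 dits
D_KL(Q||M) = 0.0056 dits

JSD(P||Q) = 0.5 × 0.0061 + 0.5 × 0.0056 = 0.0059 dits

Unlike KL divergence, JSD is symmetric and bounded: 0 ≤ JSD ≤ log(2).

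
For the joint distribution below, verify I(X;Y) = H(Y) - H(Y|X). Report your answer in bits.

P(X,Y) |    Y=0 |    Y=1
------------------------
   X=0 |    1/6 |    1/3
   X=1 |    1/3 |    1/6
I(X;Y) = 0.0817 bits

Mutual information has multiple equivalent forms:
- I(X;Y) = H(X) - H(X|Y)
- I(X;Y) = H(Y) - H(Y|X)
- I(X;Y) = H(X) + H(Y) - H(X,Y)

Computing all quantities:
H(X) = 1.0000, H(Y) = 1.0000, H(X,Y) = 1.9183
H(X|Y) = 0.9183, H(Y|X) = 0.9183

Verification:
H(X) - H(X|Y) = 1.0000 - 0.9183 = 0.0817
H(Y) - H(Y|X) = 1.0000 - 0.9183 = 0.0817
H(X) + H(Y) - H(X,Y) = 1.0000 + 1.0000 - 1.9183 = 0.0817

All forms give I(X;Y) = 0.0817 bits. ✓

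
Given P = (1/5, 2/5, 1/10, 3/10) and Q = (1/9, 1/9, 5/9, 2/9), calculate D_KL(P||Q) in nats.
0.5485 nats

KL divergence: D_KL(P||Q) = Σ p(x) log(p(x)/q(x))

Computing term by term:
  x=0: 1/5 × log_e[(1/5)/(1/9)] = 1/5 × 0.5878 = 0.1176
  x=1: 2/5 × log_e[(2/5)/(1/9)] = 2/5 × 1.2809 = 0.5124
  x=2: 1/10 × log_e[(1/10)/(5/9)] = 1/10 × -1.7148 = -0.1715
  x=3: 3/10 × log_e[(3/10)/(2/9)] = 3/10 × 0.3001 = 0.0900

D_KL(P||Q) = 0.5485 nats

Note: KL divergence is always non-negative and equals 0 iff P = Q.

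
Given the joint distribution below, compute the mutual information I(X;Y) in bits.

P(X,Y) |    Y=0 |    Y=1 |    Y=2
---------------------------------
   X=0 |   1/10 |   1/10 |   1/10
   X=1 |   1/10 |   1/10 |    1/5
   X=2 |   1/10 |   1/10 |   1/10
0.0200 bits

Mutual information: I(X;Y) = H(X) + H(Y) - H(X,Y)

Marginals:
P(X) = (3/10, 2/5, 3/10), H(X) = 1.5710 bits
P(Y) = (3/10, 3/10, 2/5), H(Y) = 1.5710 bits

Joint entropy: H(X,Y) = 3.1219 bits

I(X;Y) = 1.5710 + 1.5710 - 3.1219 = 0.0200 bits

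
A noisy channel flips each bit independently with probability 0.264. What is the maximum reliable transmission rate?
0.1673 bits

For a binary symmetric channel (BSC) with error probability p:
Capacity C = 1 - H(p) bits per symbol

where H(p) = -p log₂(p) - (1-p) log₂(1-p) is the binary entropy function.

H(0.264) = 0.8327 bits
C = 1 - 0.8327 = 0.1673 bits per symbol

This means we can reliably transmit up to 0.1673 bits of information per channel use.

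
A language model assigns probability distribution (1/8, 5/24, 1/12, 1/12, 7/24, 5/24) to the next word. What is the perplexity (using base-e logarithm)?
5.4035

Perplexity is e^H (or exp(H) for natural log).

First, H = -Σ p log p = 1.6870 nats
Perplexity = e^1.6870 = 5.4035

Interpretation: The model's uncertainty is equivalent to choosing uniformly among 5.4 options.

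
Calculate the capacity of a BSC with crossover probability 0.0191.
0.8636 bits

For a binary symmetric channel (BSC) with error probability p:
Capacity C = 1 - H(p) bits per symbol

where H(p) = -p log₂(p) - (1-p) log₂(1-p) is the binary entropy function.

H(0.0191) = 0.1364 bits
C = 1 - 0.1364 = 0.8636 bits per symbol

This means we can reliably transmit up to 0.8636 bits of information per channel use.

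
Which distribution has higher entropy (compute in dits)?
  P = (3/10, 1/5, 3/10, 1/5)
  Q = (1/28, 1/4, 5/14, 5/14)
P

Computing entropies in dits:
H(P) = 0.5933
H(Q) = 0.5216

Distribution P has higher entropy.

Intuition: The distribution closer to uniform (more spread out) has higher entropy.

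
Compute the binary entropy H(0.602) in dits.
0.2919 dits

The binary entropy function is:
H(p) = -p log(p) - (1-p) log(1-p)

H(0.602) = -0.602 × log_10(0.602) - 0.398 × log_10(0.398)
H(0.602) = 0.2919 dits

Note: Binary entropy is maximized at p=0.5 (H=1 bit) and minimized at p=0 or p=1 (H=0).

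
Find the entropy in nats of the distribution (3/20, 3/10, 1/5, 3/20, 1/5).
1.5741 nats

Shannon entropy is H(X) = -Σ p(x) log p(x).

For P = (3/20, 3/10, 1/5, 3/20, 1/5):
H = -3/20 × log_e(3/20) -3/10 × log_e(3/10) -1/5 × log_e(1/5) -3/20 × log_e(3/20) -1/5 × log_e(1/5)
H = 1.5741 nats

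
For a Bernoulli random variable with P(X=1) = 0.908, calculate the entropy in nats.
0.3071 nats

The binary entropy function is:
H(p) = -p log(p) - (1-p) log(1-p)

H(0.908) = -0.908 × log_e(0.908) - 0.092 × log_e(0.092)
H(0.908) = 0.3071 nats

Note: Binary entropy is maximized at p=0.5 (H=1 bit) and minimized at p=0 or p=1 (H=0).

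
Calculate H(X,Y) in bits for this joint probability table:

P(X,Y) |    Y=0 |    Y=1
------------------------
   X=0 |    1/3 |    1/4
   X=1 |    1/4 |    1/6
1.9591 bits

Joint entropy is H(X,Y) = -Σ_{x,y} p(x,y) log p(x,y).

Summing over all non-zero entries:
H(X,Y) = -[1/3·log_2(1/3) + 1/4·log_2(1/4) + 1/4·log_2(1/4) + 1/6·log_2(1/6)]
H(X,Y) = 1.9591 bits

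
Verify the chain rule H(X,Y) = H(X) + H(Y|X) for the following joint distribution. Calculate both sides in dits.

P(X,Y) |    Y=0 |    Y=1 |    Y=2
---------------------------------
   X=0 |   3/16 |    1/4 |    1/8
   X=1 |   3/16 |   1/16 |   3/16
H(X,Y) = 0.7476, H(X) = 0.2976, H(Y|X) = 0.4500 (all in dits)

Chain rule: H(X,Y) = H(X) + H(Y|X)

Left side — joint entropy directly:
H(X,Y) = -Σ p(x,y) log p(x,y) = 0.7476 dits

Right side — compute H(Y|X) from the conditional distributions:
P(X) = (9/16, 7/16), so H(X) = 0.2976 dits
H(Y|X) = Σ_x P(X=x) · H(Y|X=x):
  P(Y|X=0) = (1/3, 4/9, 2/9), H(Y|X=0) = 0.4607, weight P(X=0) = 9/16
  P(Y|X=1) = (3/7, 1/7, 3/7), H(Y|X=1) = 0.4361, weight P(X=1) = 7/16
H(Y|X) = 0.4500 dits

H(X) + H(Y|X) = 0.2976 + 0.4500 = 0.7476 dits

Both sides equal 0.7476 dits. ✓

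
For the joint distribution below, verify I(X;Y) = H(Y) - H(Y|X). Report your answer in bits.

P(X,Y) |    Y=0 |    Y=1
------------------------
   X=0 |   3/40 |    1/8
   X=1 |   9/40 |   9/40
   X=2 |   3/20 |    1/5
I(X;Y) = 0.0071 bits

Mutual information has multiple equivalent forms:
- I(X;Y) = H(X) - H(X|Y)
- I(X;Y) = H(Y) - H(Y|X)
- I(X;Y) = H(X) + H(Y) - H(X,Y)

Computing all quantities:
H(X) = 1.5129, H(Y) = 0.9928, H(X,Y) = 2.4986
H(X|Y) = 1.5058, H(Y|X) = 0.9857

Verification:
H(X) - H(X|Y) = 1.5129 - 1.5058 = 0.0071
H(Y) - H(Y|X) = 0.9928 - 0.9857 = 0.0071
H(X) + H(Y) - H(X,Y) = 1.5129 + 0.9928 - 2.4986 = 0.0071

All forms give I(X;Y) = 0.0071 bits. ✓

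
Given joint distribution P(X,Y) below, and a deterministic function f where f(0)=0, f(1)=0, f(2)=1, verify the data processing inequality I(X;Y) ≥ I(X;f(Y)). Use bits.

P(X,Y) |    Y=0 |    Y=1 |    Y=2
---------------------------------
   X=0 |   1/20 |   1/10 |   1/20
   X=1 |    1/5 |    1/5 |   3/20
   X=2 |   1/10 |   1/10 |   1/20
I(X;Y) = 0.0134, I(X;f(Y)) = 0.0036, inequality holds: 0.0134 ≥ 0.0036

Data Processing Inequality: For any Markov chain X → Y → Z, we have I(X;Y) ≥ I(X;Z).

Here Z = f(Y) is a deterministic function of Y, forming X → Y → Z.

Original I(X;Y) = 0.0134 bits

After applying f:
P(X,Z) where Z=f(Y):
- P(X,Z=0) = P(X,Y=0) + P(X,Y=1)
- P(X,Z=1) = P(X,Y=2)

I(X;Z) = I(X;f(Y)) = 0.0036 bits

Verification: 0.0134 ≥ 0.0036 ✓

Information cannot be created by processing; the function f can only lose information about X.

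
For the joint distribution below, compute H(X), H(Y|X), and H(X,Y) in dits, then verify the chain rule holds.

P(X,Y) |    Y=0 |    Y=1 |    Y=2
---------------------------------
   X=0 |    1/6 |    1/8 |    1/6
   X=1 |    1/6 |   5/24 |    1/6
H(X,Y) = 0.7736, H(X) = 0.2995, H(Y|X) = 0.4741 (all in dits)

Chain rule: H(X,Y) = H(X) + H(Y|X)

Left side — joint entropy directly:
H(X,Y) = -Σ p(x,y) log p(x,y) = 0.7736 dits

Right side — compute H(Y|X) from the conditional distributions:
P(X) = (11/24, 13/24), so H(X) = 0.2995 dits
H(Y|X) = Σ_x P(X=x) · H(Y|X=x):
  P(Y|X=0) = (4/11, 3/11, 4/11), H(Y|X=0) = 0.4734, weight P(X=0) = 11/24
  P(Y|X=1) = (4/13, 5/13, 4/13), H(Y|X=1) = 0.4746, weight P(X=1) = 13/24
H(Y|X) = 0.4741 dits

H(X) + H(Y|X) = 0.2995 + 0.4741 = 0.7736 dits

Both sides equal 0.7736 dits. ✓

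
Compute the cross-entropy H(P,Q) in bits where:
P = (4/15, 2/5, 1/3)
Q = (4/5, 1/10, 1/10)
2.5219 bits

Cross-entropy: H(P,Q) = -Σ p(x) log q(x)

Alternatively: H(P,Q) = H(P) + D_KL(P||Q)
H(P) = 1.5656 bits
D_KL(P||Q) = 0.9563 bits

H(P,Q) = 1.5656 + 0.9563 = 2.5219 bits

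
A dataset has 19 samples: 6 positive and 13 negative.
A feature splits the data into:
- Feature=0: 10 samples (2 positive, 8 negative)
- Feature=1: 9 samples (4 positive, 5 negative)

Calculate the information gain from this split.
0.0503 bits

Information Gain = H(Y) - H(Y|Feature)

Before split:
P(positive) = 6/19 = 0.3158
H(Y) = 0.8997 bits

After split:
Feature=0: H = 0.7219 bits (weight = 10/19)
Feature=1: H = 0.9911 bits (weight = 9/19)
H(Y|Feature) = (10/19)×0.7219 + (9/19)×0.9911 = 0.8494 bits

Information Gain = 0.8997 - 0.8494 = 0.0503 bits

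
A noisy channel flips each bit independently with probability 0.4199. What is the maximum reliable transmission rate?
0.0186 bits

For a binary symmetric channel (BSC) with error probability p:
Capacity C = 1 - H(p) bits per symbol

where H(p) = -p log₂(p) - (1-p) log₂(1-p) is the binary entropy function.

H(0.4199) = 0.9814 bits
C = 1 - 0.9814 = 0.0186 bits per symbol

This means we can reliably transmit up to 0.0186 bits of information per channel use.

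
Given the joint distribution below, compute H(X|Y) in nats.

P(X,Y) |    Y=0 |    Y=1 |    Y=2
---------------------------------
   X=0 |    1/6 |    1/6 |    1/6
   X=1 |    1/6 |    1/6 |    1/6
0.6931 nats

Using the chain rule: H(X|Y) = H(X,Y) - H(Y)

First, compute H(X,Y) = 1.7918 nats

Marginal P(Y) = (1/3, 1/3, 1/3)
H(Y) = 1.0986 nats

H(X|Y) = H(X,Y) - H(Y) = 1.7918 - 1.0986 = 0.6931 nats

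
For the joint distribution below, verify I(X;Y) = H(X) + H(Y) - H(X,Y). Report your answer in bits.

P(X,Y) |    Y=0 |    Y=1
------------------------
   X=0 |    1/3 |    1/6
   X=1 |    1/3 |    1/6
I(X;Y) = 0.0000 bits

Mutual information has multiple equivalent forms:
- I(X;Y) = H(X) - H(X|Y)
- I(X;Y) = H(Y) - H(Y|X)
- I(X;Y) = H(X) + H(Y) - H(X,Y)

Computing all quantities:
H(X) = 1.0000, H(Y) = 0.9183, H(X,Y) = 1.9183
H(X|Y) = 1.0000, H(Y|X) = 0.9183

Verification:
H(X) - H(X|Y) = 1.0000 - 1.0000 = 0.0000
H(Y) - H(Y|X) = 0.9183 - 0.9183 = 0.0000
H(X) + H(Y) - H(X,Y) = 1.0000 + 0.9183 - 1.9183 = 0.0000

All forms give I(X;Y) = 0.0000 bits. ✓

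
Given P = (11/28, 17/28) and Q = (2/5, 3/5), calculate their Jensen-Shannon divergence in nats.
0.0000 nats

Jensen-Shannon divergence is:
JSD(P||Q) = 0.5 × D_KL(P||M) + 0.5 × D_KL(Q||M)
where M = 0.5 × (P + Q) is the mixture distribution.

M = 0.5 × (11/28, 17/28) + 0.5 × (2/5, 3/5) = (0.396429, 0.603571)

D_KL(P||M) = 0.0000 nats
D_KL(Q||M) = 0.0000 nats

JSD(P||Q) = 0.5 × 0.0000 + 0.5 × 0.0000 = 0.0000 nats

Unlike KL divergence, JSD is symmetric and bounded: 0 ≤ JSD ≤ log(2).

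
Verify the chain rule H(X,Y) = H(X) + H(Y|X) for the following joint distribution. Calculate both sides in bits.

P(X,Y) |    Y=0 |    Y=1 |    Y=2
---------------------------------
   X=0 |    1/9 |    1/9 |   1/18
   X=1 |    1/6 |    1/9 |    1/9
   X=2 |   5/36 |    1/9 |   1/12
H(X,Y) = 3.1179, H(X) = 1.5715, H(Y|X) = 1.5463 (all in bits)

Chain rule: H(X,Y) = H(X) + H(Y|X)

Left side — joint entropy directly:
H(X,Y) = -Σ p(x,y) log p(x,y) = 3.1179 bits

Right side — compute H(Y|X) from the conditional distributions:
P(X) = (5/18, 7/18, 1/3), so H(X) = 1.5715 bits
H(Y|X) = Σ_x P(X=x) · H(Y|X=x):
  P(Y|X=0) = (2/5, 2/5, 1/5), H(Y|X=0) = 1.5219, weight P(X=0) = 5/18
  P(Y|X=1) = (3/7, 2/7, 2/7), H(Y|X=1) = 1.5567, weight P(X=1) = 7/18
  P(Y|X=2) = (5/12, 1/3, 1/4), H(Y|X=2) = 1.5546, weight P(X=2) = 1/3
H(Y|X) = 1.5463 bits

H(X) + H(Y|X) = 1.5715 + 1.5463 = 3.1179 bits

Both sides equal 3.1179 bits. ✓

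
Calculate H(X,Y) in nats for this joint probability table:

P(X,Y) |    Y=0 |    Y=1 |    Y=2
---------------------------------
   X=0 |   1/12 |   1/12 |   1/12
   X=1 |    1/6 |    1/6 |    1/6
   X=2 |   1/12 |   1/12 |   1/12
2.1383 nats

Joint entropy is H(X,Y) = -Σ_{x,y} p(x,y) log p(x,y).

Summing over all non-zero entries:
H(X,Y) = -[1/12·log_e(1/12) + 1/12·log_e(1/12) + 1/12·log_e(1/12) + 1/6·log_e(1/6) + 1/6·log_e(1/6) + 1/6·log_e(1/6) + 1/12·log_e(1/12) + 1/12·log_e(1/12) + 1/12·log_e(1/12)]
H(X,Y) = 2.1383 nats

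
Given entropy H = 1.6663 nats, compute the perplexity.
5.2925

Perplexity is e^H (or exp(H) for natural log).

H = 1.6663 nats
Perplexity = e^1.6663 = 5.2925

Interpretation: The model's uncertainty is equivalent to choosing uniformly among 5.3 options.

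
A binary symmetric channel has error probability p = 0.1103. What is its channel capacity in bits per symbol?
0.4992 bits

For a binary symmetric channel (BSC) with error probability p:
Capacity C = 1 - H(p) bits per symbol

where H(p) = -p log₂(p) - (1-p) log₂(1-p) is the binary entropy function.

H(0.1103) = 0.5008 bits
C = 1 - 0.5008 = 0.4992 bits per symbol

This means we can reliably transmit up to 0.4992 bits of information per channel use.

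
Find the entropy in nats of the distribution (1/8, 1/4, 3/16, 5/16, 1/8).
1.5438 nats

Shannon entropy is H(X) = -Σ p(x) log p(x).

For P = (1/8, 1/4, 3/16, 5/16, 1/8):
H = -1/8 × log_e(1/8) -1/4 × log_e(1/4) -3/16 × log_e(3/16) -5/16 × log_e(5/16) -1/8 × log_e(1/8)
H = 1.5438 nats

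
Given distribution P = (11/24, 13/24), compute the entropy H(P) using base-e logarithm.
0.6897 nats

Shannon entropy is H(X) = -Σ p(x) log p(x).

For P = (11/24, 13/24):
H = -11/24 × log_e(11/24) -13/24 × log_e(13/24)
H = 0.6897 nats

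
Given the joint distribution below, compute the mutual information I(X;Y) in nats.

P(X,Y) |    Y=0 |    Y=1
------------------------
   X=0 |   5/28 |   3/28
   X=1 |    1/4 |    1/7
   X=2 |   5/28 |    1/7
0.0027 nats

Mutual information: I(X;Y) = H(X) + H(Y) - H(X,Y)

Marginals:
P(X) = (2/7, 11/28, 9/28), H(X) = 1.0898 nats
P(Y) = (17/28, 11/28), H(Y) = 0.6700 nats

Joint entropy: H(X,Y) = 1.7571 nats

I(X;Y) = 1.0898 + 0.6700 - 1.7571 = 0.0027 nats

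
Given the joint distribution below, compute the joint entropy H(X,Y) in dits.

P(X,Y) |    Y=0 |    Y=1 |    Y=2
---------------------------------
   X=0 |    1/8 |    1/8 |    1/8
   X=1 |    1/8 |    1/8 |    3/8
0.7242 dits

Joint entropy is H(X,Y) = -Σ_{x,y} p(x,y) log p(x,y).

Summing over all non-zero entries:
H(X,Y) = -[1/8·log_10(1/8) + 1/8·log_10(1/8) + 1/8·log_10(1/8) + 1/8·log_10(1/8) + 1/8·log_10(1/8) + 3/8·log_10(3/8)]
H(X,Y) = 0.7242 dits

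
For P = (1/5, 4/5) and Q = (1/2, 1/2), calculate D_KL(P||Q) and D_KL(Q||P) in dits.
D_KL(P||Q) = 0.0837, D_KL(Q||P) = 0.0969

KL divergence is not symmetric: D_KL(P||Q) ≠ D_KL(Q||P) in general.

D_KL(P||Q) = 0.0837 dits
D_KL(Q||P) = 0.0969 dits

No, they are not equal!

This asymmetry is why KL divergence is not a true distance metric.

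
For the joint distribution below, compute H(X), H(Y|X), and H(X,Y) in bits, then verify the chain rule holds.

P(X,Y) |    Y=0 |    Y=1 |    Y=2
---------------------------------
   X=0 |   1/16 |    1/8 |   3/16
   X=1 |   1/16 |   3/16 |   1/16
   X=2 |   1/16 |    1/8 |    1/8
H(X,Y) = 3.0306, H(X) = 1.5794, H(Y|X) = 1.4512 (all in bits)

Chain rule: H(X,Y) = H(X) + H(Y|X)

Left side — joint entropy directly:
H(X,Y) = -Σ p(x,y) log p(x,y) = 3.0306 bits

Right side — compute H(Y|X) from the conditional distributions:
P(X) = (3/8, 5/16, 5/16), so H(X) = 1.5794 bits
H(Y|X) = Σ_x P(X=x) · H(Y|X=x):
  P(Y|X=0) = (1/6, 1/3, 1/2), H(Y|X=0) = 1.4591, weight P(X=0) = 3/8
  P(Y|X=1) = (1/5, 3/5, 1/5), H(Y|X=1) = 1.3710, weight P(X=1) = 5/16
  P(Y|X=2) = (1/5, 2/5, 2/5), H(Y|X=2) = 1.5219, weight P(X=2) = 5/16
H(Y|X) = 1.4512 bits

H(X) + H(Y|X) = 1.5794 + 1.4512 = 3.0306 bits

Both sides equal 3.0306 bits. ✓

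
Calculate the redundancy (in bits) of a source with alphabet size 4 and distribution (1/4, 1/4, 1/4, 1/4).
0.0000 bits

Redundancy measures how far a source is from maximum entropy:
R = H_max - H(X)

Maximum entropy for 4 symbols: H_max = log_2(4) = 2.0000 bits
Actual entropy: H(X) = 2.0000 bits
Redundancy: R = 2.0000 - 2.0000 = 0.0000 bits

This redundancy represents potential for compression: the source could be compressed by 0.0000 bits per symbol.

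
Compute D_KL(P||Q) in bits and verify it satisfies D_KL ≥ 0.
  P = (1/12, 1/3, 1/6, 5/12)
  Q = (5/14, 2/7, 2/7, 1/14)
0.8297 bits

KL divergence satisfies the Gibbs inequality: D_KL(P||Q) ≥ 0 for all distributions P, Q.

D_KL(P||Q) = Σ p(x) log(p(x)/q(x))
Term by term:
  x=0: 1/12 × log_2[(1/12)/(5/14)] = -0.1750
  x=1: 1/3 × log_2[(1/3)/(2/7)] = 0.0741
  x=2: 1/6 × log_2[(1/6)/(2/7)] = -0.1296
  x=3: 5/12 × log_2[(5/12)/(1/14)] = 1.0601
D_KL(P||Q) = 0.8297 bits

D_KL(P||Q) = 0.8297 ≥ 0 ✓

This non-negativity is a fundamental property: relative entropy cannot be negative because it measures how different Q is from P.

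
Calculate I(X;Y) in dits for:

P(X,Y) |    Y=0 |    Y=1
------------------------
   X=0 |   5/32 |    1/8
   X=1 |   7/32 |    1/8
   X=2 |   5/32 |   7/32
0.0078 dits

Mutual information: I(X;Y) = H(X) + H(Y) - H(X,Y)

Marginals:
P(X) = (9/32, 11/32, 3/8), H(X) = 0.4741 dits
P(Y) = (17/32, 15/32), H(Y) = 0.3002 dits

Joint entropy: H(X,Y) = 0.7665 dits

I(X;Y) = 0.4741 + 0.3002 - 0.7665 = 0.0078 dits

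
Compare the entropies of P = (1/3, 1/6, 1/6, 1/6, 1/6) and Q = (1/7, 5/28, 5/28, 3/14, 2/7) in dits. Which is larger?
Q

Computing entropies in dits:
H(P) = 0.6778
H(Q) = 0.6867

Distribution Q has higher entropy.

Intuition: The distribution closer to uniform (more spread out) has higher entropy.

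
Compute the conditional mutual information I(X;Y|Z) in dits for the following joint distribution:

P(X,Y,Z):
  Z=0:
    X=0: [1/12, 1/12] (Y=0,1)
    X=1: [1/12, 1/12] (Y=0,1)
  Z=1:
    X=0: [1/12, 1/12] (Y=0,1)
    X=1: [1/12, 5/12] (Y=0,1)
0.0148 dits

Conditional mutual information: I(X;Y|Z) = H(X|Z) + H(Y|Z) - H(X,Y|Z)

H(Z) = 0.2764
H(X,Z) = 0.5396 → H(X|Z) = 0.2632
H(Y,Z) = 0.5396 → H(Y|Z) = 0.2632
H(X,Y,Z) = 0.7879 → H(X,Y|Z) = 0.5115

I(X;Y|Z) = 0.2632 + 0.2632 - 0.5115 = 0.0148 dits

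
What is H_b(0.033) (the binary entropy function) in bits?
0.2092 bits

The binary entropy function is:
H(p) = -p log(p) - (1-p) log(1-p)

H(0.033) = -0.033 × log_2(0.033) - 0.967 × log_2(0.967)
H(0.033) = 0.2092 bits

Note: Binary entropy is maximized at p=0.5 (H=1 bit) and minimized at p=0 or p=1 (H=0).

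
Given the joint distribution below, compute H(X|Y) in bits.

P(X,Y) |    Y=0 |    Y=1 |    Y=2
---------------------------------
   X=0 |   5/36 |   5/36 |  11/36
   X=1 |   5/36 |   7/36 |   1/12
0.8959 bits

Using the chain rule: H(X|Y) = H(X,Y) - H(Y)

First, compute H(X,Y) = 2.4675 bits

Marginal P(Y) = (5/18, 1/3, 7/18)
H(Y) = 1.5715 bits

H(X|Y) = H(X,Y) - H(Y) = 2.4675 - 1.5715 = 0.8959 bits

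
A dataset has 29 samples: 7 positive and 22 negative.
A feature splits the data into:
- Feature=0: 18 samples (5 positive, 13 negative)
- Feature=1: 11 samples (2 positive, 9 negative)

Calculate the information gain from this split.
0.0088 bits

Information Gain = H(Y) - H(Y|Feature)

Before split:
P(positive) = 7/29 = 0.2414
H(Y) = 0.7973 bits

After split:
Feature=0: H = 0.8524 bits (weight = 18/29)
Feature=1: H = 0.6840 bits (weight = 11/29)
H(Y|Feature) = (18/29)×0.8524 + (11/29)×0.6840 = 0.7885 bits

Information Gain = 0.7973 - 0.7885 = 0.0088 bits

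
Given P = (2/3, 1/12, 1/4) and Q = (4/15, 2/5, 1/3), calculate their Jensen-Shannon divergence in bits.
0.1496 bits

Jensen-Shannon divergence is:
JSD(P||Q) = 0.5 × D_KL(P||M) + 0.5 × D_KL(Q||M)
where M = 0.5 × (P + Q) is the mixture distribution.

M = 0.5 × (2/3, 1/12, 1/4) + 0.5 × (4/15, 2/5, 1/3) = (7/15, 0.241667, 7/24)

D_KL(P||M) = 0.1594 bits
D_KL(Q||M) = 0.1397 bits

JSD(P||Q) = 0.5 × 0.1594 + 0.5 × 0.1397 = 0.1496 bits

Unlike KL divergence, JSD is symmetric and bounded: 0 ≤ JSD ≤ log(2).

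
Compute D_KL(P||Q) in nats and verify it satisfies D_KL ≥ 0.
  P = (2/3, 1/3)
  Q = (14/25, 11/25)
0.0237 nats

KL divergence satisfies the Gibbs inequality: D_KL(P||Q) ≥ 0 for all distributions P, Q.

D_KL(P||Q) = Σ p(x) log(p(x)/q(x))
Term by term:
  x=0: 2/3 × log_e[(2/3)/(14/25)] = 0.1162
  x=1: 1/3 × log_e[(1/3)/(11/25)] = -0.0925
D_KL(P||Q) = 0.0237 nats

D_KL(P||Q) = 0.0237 ≥ 0 ✓

This non-negativity is a fundamental property: relative entropy cannot be negative because it measures how different Q is from P.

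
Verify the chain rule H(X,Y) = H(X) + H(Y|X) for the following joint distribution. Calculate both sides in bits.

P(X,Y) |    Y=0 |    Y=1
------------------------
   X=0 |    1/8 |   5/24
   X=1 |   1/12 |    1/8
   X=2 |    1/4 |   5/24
H(X,Y) = 2.4917, H(X) = 1.5157, H(Y|X) = 0.9760 (all in bits)

Chain rule: H(X,Y) = H(X) + H(Y|X)

Left side — joint entropy directly:
H(X,Y) = -Σ p(x,y) log p(x,y) = 2.4917 bits

Right side — compute H(Y|X) from the conditional distributions:
P(X) = (1/3, 5/24, 11/24), so H(X) = 1.5157 bits
H(Y|X) = Σ_x P(X=x) · H(Y|X=x):
  P(Y|X=0) = (3/8, 5/8), H(Y|X=0) = 0.9544, weight P(X=0) = 1/3
  P(Y|X=1) = (2/5, 3/5), H(Y|X=1) = 0.9710, weight P(X=1) = 5/24
  P(Y|X=2) = (6/11, 5/11), H(Y|X=2) = 0.9940, weight P(X=2) = 11/24
H(Y|X) = 0.9760 bits

H(X) + H(Y|X) = 1.5157 + 0.9760 = 2.4917 bits

Both sides equal 2.4917 bits. ✓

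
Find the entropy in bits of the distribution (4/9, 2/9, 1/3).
1.5305 bits

Shannon entropy is H(X) = -Σ p(x) log p(x).

For P = (4/9, 2/9, 1/3):
H = -4/9 × log_2(4/9) -2/9 × log_2(2/9) -1/3 × log_2(1/3)
H = 1.5305 bits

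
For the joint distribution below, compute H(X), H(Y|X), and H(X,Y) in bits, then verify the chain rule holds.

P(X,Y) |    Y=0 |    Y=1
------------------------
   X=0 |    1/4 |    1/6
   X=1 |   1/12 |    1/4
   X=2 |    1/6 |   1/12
H(X,Y) = 2.4591, H(X) = 1.5546, H(Y|X) = 0.9046 (all in bits)

Chain rule: H(X,Y) = H(X) + H(Y|X)

Left side — joint entropy directly:
H(X,Y) = -Σ p(x,y) log p(x,y) = 2.4591 bits

Right side — compute H(Y|X) from the conditional distributions:
P(X) = (5/12, 1/3, 1/4), so H(X) = 1.5546 bits
H(Y|X) = Σ_x P(X=x) · H(Y|X=x):
  P(Y|X=0) = (3/5, 2/5), H(Y|X=0) = 0.9710, weight P(X=0) = 5/12
  P(Y|X=1) = (1/4, 3/4), H(Y|X=1) = 0.8113, weight P(X=1) = 1/3
  P(Y|X=2) = (2/3, 1/3), H(Y|X=2) = 0.9183, weight P(X=2) = 1/4
H(Y|X) = 0.9046 bits

H(X) + H(Y|X) = 1.5546 + 0.9046 = 2.4591 bits

Both sides equal 2.4591 bits. ✓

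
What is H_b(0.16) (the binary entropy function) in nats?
0.4397 nats

The binary entropy function is:
H(p) = -p log(p) - (1-p) log(1-p)

H(0.16) = -0.16 × log_e(0.16) - 0.84 × log_e(0.84)
H(0.16) = 0.4397 nats

Note: Binary entropy is maximized at p=0.5 (H=1 bit) and minimized at p=0 or p=1 (H=0).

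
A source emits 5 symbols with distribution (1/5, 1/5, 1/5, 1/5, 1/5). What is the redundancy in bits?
0.0000 bits

Redundancy measures how far a source is from maximum entropy:
R = H_max - H(X)

Maximum entropy for 5 symbols: H_max = log_2(5) = 2.3219 bits
Actual entropy: H(X) = 2.3219 bits
Redundancy: R = 2.3219 - 2.3219 = 0.0000 bits

This redundancy represents potential for compression: the source could be compressed by 0.0000 bits per symbol.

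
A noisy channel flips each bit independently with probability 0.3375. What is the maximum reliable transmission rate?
0.0776 bits

For a binary symmetric channel (BSC) with error probability p:
Capacity C = 1 - H(p) bits per symbol

where H(p) = -p log₂(p) - (1-p) log₂(1-p) is the binary entropy function.

H(0.3375) = 0.9224 bits
C = 1 - 0.9224 = 0.0776 bits per symbol

This means we can reliably transmit up to 0.0776 bits of information per channel use.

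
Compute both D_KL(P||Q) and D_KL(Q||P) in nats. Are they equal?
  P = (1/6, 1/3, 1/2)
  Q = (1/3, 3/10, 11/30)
D_KL(P||Q) = 0.0747, D_KL(Q||P) = 0.0857

KL divergence is not symmetric: D_KL(P||Q) ≠ D_KL(Q||P) in general.

D_KL(P||Q) = 0.0747 nats
D_KL(Q||P) = 0.0857 nats

No, they are not equal!

This asymmetry is why KL divergence is not a true distance metric.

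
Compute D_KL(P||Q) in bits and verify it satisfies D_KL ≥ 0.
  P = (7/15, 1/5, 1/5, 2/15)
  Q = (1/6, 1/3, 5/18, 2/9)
0.3528 bits

KL divergence satisfies the Gibbs inequality: D_KL(P||Q) ≥ 0 for all distributions P, Q.

D_KL(P||Q) = Σ p(x) log(p(x)/q(x))
Term by term:
  x=0: 7/15 × log_2[(7/15)/(1/6)] = 0.6932
  x=1: 1/5 × log_2[(1/5)/(1/3)] = -0.1474
  x=2: 1/5 × log_2[(1/5)/(5/18)] = -0.0948
  x=3: 2/15 × log_2[(2/15)/(2/9)] = -0.0983
D_KL(P||Q) = 0.3528 bits

D_KL(P||Q) = 0.3528 ≥ 0 ✓

This non-negativity is a fundamental property: relative entropy cannot be negative because it measures how different Q is from P.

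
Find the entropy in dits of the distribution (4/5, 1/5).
0.2173 dits

Shannon entropy is H(X) = -Σ p(x) log p(x).

For P = (4/5, 1/5):
H = -4/5 × log_10(4/5) -1/5 × log_10(1/5)
H = 0.2173 dits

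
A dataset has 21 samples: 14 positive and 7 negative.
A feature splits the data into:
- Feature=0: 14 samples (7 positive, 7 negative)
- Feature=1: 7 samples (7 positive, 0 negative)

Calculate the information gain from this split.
0.2516 bits

Information Gain = H(Y) - H(Y|Feature)

Before split:
P(positive) = 14/21 = 0.6667
H(Y) = 0.9183 bits

After split:
Feature=0: H = 1.0000 bits (weight = 14/21)
Feature=1: H = 0.0000 bits (weight = 7/21)
H(Y|Feature) = (14/21)×1.0000 + (7/21)×0.0000 = 0.6667 bits

Information Gain = 0.9183 - 0.6667 = 0.2516 bits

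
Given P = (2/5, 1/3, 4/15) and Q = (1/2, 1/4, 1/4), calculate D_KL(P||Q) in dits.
0.0104 dits

KL divergence: D_KL(P||Q) = Σ p(x) log(p(x)/q(x))

Computing term by term:
  x=0: 2/5 × log_10[(2/5)/(1/2)] = 2/5 × -0.0969 = -0.0388
  x=1: 1/3 × log_10[(1/3)/(1/4)] = 1/3 × 0.1249 = 0.0416
  x=2: 4/15 × log_10[(4/15)/(1/4)] = 4/15 × 0.0280 = 0.0075

D_KL(P||Q) = 0.0104 dits

Note: KL divergence is always non-negative and equals 0 iff P = Q.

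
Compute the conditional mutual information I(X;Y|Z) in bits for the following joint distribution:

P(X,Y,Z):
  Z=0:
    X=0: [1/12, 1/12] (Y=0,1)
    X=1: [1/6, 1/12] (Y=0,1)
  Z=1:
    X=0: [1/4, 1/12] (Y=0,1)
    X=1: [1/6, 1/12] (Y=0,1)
0.0118 bits

Conditional mutual information: I(X;Y|Z) = H(X|Z) + H(Y|Z) - H(X,Y|Z)

H(Z) = 0.9799
H(X,Z) = 1.9591 → H(X|Z) = 0.9793
H(Y,Z) = 1.8879 → H(Y|Z) = 0.9080
H(X,Y,Z) = 2.8554 → H(X,Y|Z) = 1.8755

I(X;Y|Z) = 0.9793 + 0.9080 - 1.8755 = 0.0118 bits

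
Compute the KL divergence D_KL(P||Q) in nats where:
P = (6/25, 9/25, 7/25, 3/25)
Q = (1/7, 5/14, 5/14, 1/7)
0.0383 nats

KL divergence: D_KL(P||Q) = Σ p(x) log(p(x)/q(x))

Computing term by term:
  x=0: 6/25 × log_e[(6/25)/(1/7)] = 6/25 × 0.5188 = 0.1245
  x=1: 9/25 × log_e[(9/25)/(5/14)] = 9/25 × 0.0080 = 0.0029
  x=2: 7/25 × log_e[(7/25)/(5/14)] = 7/25 × -0.2433 = -0.0681
  x=3: 3/25 × log_e[(3/25)/(1/7)] = 3/25 × -0.1744 = -0.0209

D_KL(P||Q) = 0.0383 nats

Note: KL divergence is always non-negative and equals 0 iff P = Q.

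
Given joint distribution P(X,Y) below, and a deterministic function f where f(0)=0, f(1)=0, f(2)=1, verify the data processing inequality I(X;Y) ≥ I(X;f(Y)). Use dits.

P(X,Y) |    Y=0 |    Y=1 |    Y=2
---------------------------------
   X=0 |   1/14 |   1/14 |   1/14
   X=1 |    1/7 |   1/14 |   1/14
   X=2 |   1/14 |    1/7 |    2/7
I(X;Y) = 0.0298, I(X;f(Y)) = 0.0193, inequality holds: 0.0298 ≥ 0.0193

Data Processing Inequality: For any Markov chain X → Y → Z, we have I(X;Y) ≥ I(X;Z).

Here Z = f(Y) is a deterministic function of Y, forming X → Y → Z.

Original I(X;Y) = 0.0298 dits

After applying f:
P(X,Z) where Z=f(Y):
- P(X,Z=0) = P(X,Y=0) + P(X,Y=1)
- P(X,Z=1) = P(X,Y=2)

I(X;Z) = I(X;f(Y)) = 0.0193 dits

Verification: 0.0298 ≥ 0.0193 ✓

Information cannot be created by processing; the function f can only lose information about X.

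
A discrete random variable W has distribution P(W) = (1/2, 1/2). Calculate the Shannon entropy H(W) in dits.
0.3010 dits

Shannon entropy is H(X) = -Σ p(x) log p(x).

For P = (1/2, 1/2):
H = -1/2 × log_10(1/2) -1/2 × log_10(1/2)
H = 0.3010 dits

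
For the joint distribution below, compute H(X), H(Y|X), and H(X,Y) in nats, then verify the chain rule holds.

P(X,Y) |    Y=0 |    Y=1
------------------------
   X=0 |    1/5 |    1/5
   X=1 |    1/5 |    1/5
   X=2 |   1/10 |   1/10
H(X,Y) = 1.7481, H(X) = 1.0549, H(Y|X) = 0.6931 (all in nats)

Chain rule: H(X,Y) = H(X) + H(Y|X)

Left side — joint entropy directly:
H(X,Y) = -Σ p(x,y) log p(x,y) = 1.7481 nats

Right side — compute H(Y|X) from the conditional distributions:
P(X) = (2/5, 2/5, 1/5), so H(X) = 1.0549 nats
H(Y|X) = Σ_x P(X=x) · H(Y|X=x):
  P(Y|X=0) = (1/2, 1/2), H(Y|X=0) = 0.6931, weight P(X=0) = 2/5
  P(Y|X=1) = (1/2, 1/2), H(Y|X=1) = 0.6931, weight P(X=1) = 2/5
  P(Y|X=2) = (1/2, 1/2), H(Y|X=2) = 0.6931, weight P(X=2) = 1/5
H(Y|X) = 0.6931 nats

H(X) + H(Y|X) = 1.0549 + 0.6931 = 1.7481 nats

Both sides equal 1.7481 nats. ✓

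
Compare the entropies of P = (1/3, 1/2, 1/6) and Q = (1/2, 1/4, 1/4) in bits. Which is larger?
Q

Computing entropies in bits:
H(P) = 1.4591
H(Q) = 1.5000

Distribution Q has higher entropy.

Intuition: The distribution closer to uniform (more spread out) has higher entropy.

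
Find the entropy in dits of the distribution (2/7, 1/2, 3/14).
0.4493 dits

Shannon entropy is H(X) = -Σ p(x) log p(x).

For P = (2/7, 1/2, 3/14):
H = -2/7 × log_10(2/7) -1/2 × log_10(1/2) -3/14 × log_10(3/14)
H = 0.4493 dits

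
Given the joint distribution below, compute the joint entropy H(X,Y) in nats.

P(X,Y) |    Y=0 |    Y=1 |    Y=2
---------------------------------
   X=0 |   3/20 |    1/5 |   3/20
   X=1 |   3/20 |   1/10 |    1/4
1.7524 nats

Joint entropy is H(X,Y) = -Σ_{x,y} p(x,y) log p(x,y).

Summing over all non-zero entries:
H(X,Y) = -[3/20·log_e(3/20) + 1/5·log_e(1/5) + 3/20·log_e(3/20) + 3/20·log_e(3/20) + 1/10·log_e(1/10) + 1/4·log_e(1/4)]
H(X,Y) = 1.7524 nats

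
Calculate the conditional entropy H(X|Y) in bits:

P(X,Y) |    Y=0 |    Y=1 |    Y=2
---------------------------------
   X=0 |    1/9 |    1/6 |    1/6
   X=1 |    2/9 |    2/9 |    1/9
0.9590 bits

Using the chain rule: H(X|Y) = H(X,Y) - H(Y)

First, compute H(X,Y) = 2.5305 bits

Marginal P(Y) = (1/3, 7/18, 5/18)
H(Y) = 1.5715 bits

H(X|Y) = H(X,Y) - H(Y) = 2.5305 - 1.5715 = 0.9590 bits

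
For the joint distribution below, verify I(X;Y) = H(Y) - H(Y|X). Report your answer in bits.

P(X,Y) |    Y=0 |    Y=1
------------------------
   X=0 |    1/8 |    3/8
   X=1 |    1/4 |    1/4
I(X;Y) = 0.0488 bits

Mutual information has multiple equivalent forms:
- I(X;Y) = H(X) - H(X|Y)
- I(X;Y) = H(Y) - H(Y|X)
- I(X;Y) = H(X) + H(Y) - H(X,Y)

Computing all quantities:
H(X) = 1.0000, H(Y) = 0.9544, H(X,Y) = 1.9056
H(X|Y) = 0.9512, H(Y|X) = 0.9056

Verification:
H(X) - H(X|Y) = 1.0000 - 0.9512 = 0.0488
H(Y) - H(Y|X) = 0.9544 - 0.9056 = 0.0488
H(X) + H(Y) - H(X,Y) = 1.0000 + 0.9544 - 1.9056 = 0.0488

All forms give I(X;Y) = 0.0488 bits. ✓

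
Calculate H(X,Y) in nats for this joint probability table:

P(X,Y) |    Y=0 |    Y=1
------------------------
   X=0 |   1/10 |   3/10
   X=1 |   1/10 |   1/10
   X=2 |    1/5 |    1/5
1.6957 nats

Joint entropy is H(X,Y) = -Σ_{x,y} p(x,y) log p(x,y).

Summing over all non-zero entries:
H(X,Y) = -[1/10·log_e(1/10) + 3/10·log_e(3/10) + 1/10·log_e(1/10) + 1/10·log_e(1/10) + 1/5·log_e(1/5) + 1/5·log_e(1/5)]
H(X,Y) = 1.6957 nats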